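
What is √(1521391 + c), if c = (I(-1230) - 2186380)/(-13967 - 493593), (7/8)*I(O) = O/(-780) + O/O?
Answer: 4*√3169565112062763505/5773495 ≈ 1233.4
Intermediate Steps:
I(O) = 8/7 - 2*O/1365 (I(O) = 8*(O/(-780) + O/O)/7 = 8*(O*(-1/780) + 1)/7 = 8*(-O/780 + 1)/7 = 8*(1 - O/780)/7 = 8/7 - 2*O/1365)
c = 24870039/5773495 (c = ((8/7 - 2/1365*(-1230)) - 2186380)/(-13967 - 493593) = ((8/7 + 164/91) - 2186380)/(-507560) = (268/91 - 2186380)*(-1/507560) = -198960312/91*(-1/507560) = 24870039/5773495 ≈ 4.3076)
√(1521391 + c) = √(1521391 + 24870039/5773495) = √(8783768201584/5773495) = 4*√3169565112062763505/5773495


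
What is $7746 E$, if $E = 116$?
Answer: $898536$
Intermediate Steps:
$7746 E = 7746 \cdot 116 = 898536$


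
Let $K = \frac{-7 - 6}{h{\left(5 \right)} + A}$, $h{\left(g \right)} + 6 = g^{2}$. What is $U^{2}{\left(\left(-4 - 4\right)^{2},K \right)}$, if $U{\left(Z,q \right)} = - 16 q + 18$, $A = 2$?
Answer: $\frac{343396}{441} \approx 778.68$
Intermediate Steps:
$h{\left(g \right)} = -6 + g^{2}$
$K = - \frac{13}{21}$ ($K = \frac{-7 - 6}{\left(-6 + 5^{2}\right) + 2} = - \frac{13}{\left(-6 + 25\right) + 2} = - \frac{13}{19 + 2} = - \frac{13}{21} \approx -0.61905$)
$U{\left(Z,q \right)} = 18 - 16 q$
$U^{2}{\left(\left(-4 - 4\right)^{2},K \right)} = \left(18 - - \frac{208}{21}\right)^{2} = \left(18 + \frac{208}{21}\right)^{2} = \left(\frac{586}{21}\right)^{2} = \frac{343396}{441}$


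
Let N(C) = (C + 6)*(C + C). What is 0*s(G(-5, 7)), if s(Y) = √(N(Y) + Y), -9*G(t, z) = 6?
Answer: 0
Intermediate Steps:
N(C) = 2*C*(6 + C) (N(C) = (6 + C)*(2*C) = 2*C*(6 + C))
G(t, z) = -⅔ (G(t, z) = -⅑*6 = -⅔)
s(Y) = √(Y + 2*Y*(6 + Y)) (s(Y) = √(2*Y*(6 + Y) + Y) = √(Y + 2*Y*(6 + Y)))
0*s(G(-5, 7)) = 0*√(-2*(13 + 2*(-⅔))/3) = 0*√(-2*(13 - 4/3)/3) = 0*√(-⅔*35/3) = 0*√(-70/9) = 0*(I*√70/3) = 0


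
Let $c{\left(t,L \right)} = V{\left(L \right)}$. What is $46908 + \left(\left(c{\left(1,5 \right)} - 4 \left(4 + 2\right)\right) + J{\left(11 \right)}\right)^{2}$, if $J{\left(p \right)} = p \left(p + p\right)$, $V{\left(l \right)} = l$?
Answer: $96637$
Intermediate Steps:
$c{\left(t,L \right)} = L$
$J{\left(p \right)} = 2 p^{2}$ ($J{\left(p \right)} = p 2 p = 2 p^{2}$)
$46908 + \left(\left(c{\left(1,5 \right)} - 4 \left(4 + 2\right)\right) + J{\left(11 \right)}\right)^{2} = 46908 + \left(\left(5 - 4 \left(4 + 2\right)\right) + 2 \cdot 11^{2}\right)^{2} = 46908 + \left(\left(5 - 24\right) + 2 \cdot 121\right)^{2} = 46908 + \left(\left(5 - 24\right) + 242\right)^{2} = 46908 + \left(-19 + 242\right)^{2} = 46908 + 223^{2} = 46908 + 49729 = 96637$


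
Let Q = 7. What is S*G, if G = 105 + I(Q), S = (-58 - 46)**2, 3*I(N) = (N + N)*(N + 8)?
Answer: 1892800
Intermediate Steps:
I(N) = 2*N*(8 + N)/3 (I(N) = ((N + N)*(N + 8))/3 = ((2*N)*(8 + N))/3 = (2*N*(8 + N))/3 = 2*N*(8 + N)/3)
S = 10816 (S = (-104)**2 = 10816)
G = 175 (G = 105 + (2/3)*7*(8 + 7) = 105 + (2/3)*7*15 = 105 + 70 = 175)
S*G = 10816*175 = 1892800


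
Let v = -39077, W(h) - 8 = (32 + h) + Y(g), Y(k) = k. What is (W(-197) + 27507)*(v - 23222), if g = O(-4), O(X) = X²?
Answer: -1704874434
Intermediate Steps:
g = 16 (g = (-4)² = 16)
W(h) = 56 + h (W(h) = 8 + ((32 + h) + 16) = 8 + (48 + h) = 56 + h)
(W(-197) + 27507)*(v - 23222) = ((56 - 197) + 27507)*(-39077 - 23222) = (-141 + 27507)*(-62299) = 27366*(-62299) = -1704874434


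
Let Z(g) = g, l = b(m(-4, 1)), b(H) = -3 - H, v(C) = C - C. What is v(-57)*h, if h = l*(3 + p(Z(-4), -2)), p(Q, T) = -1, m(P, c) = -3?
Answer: 0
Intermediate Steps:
v(C) = 0
l = 0 (l = -3 - 1*(-3) = -3 + 3 = 0)
h = 0 (h = 0*(3 - 1) = 0*2 = 0)
v(-57)*h = 0*0 = 0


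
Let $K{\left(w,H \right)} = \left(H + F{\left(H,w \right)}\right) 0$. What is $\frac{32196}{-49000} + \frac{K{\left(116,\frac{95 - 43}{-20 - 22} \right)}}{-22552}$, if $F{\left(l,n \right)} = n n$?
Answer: $- \frac{8049}{12250} \approx -0.65706$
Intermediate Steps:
$F{\left(l,n \right)} = n^{2}$
$K{\left(w,H \right)} = 0$ ($K{\left(w,H \right)} = \left(H + w^{2}\right) 0 = 0$)
$\frac{32196}{-49000} + \frac{K{\left(116,\frac{95 - 43}{-20 - 22} \right)}}{-22552} = \frac{32196}{-49000} + \frac{0}{-22552} = 32196 \left(- \frac{1}{49000}\right) + 0 \left(- \frac{1}{22552}\right) = - \frac{8049}{12250} + 0 = - \frac{8049}{12250}$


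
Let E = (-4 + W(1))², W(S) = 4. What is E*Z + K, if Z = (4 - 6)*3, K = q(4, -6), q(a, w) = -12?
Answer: -12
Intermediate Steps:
K = -12
Z = -6 (Z = -2*3 = -6)
E = 0 (E = (-4 + 4)² = 0² = 0)
E*Z + K = 0*(-6) - 12 = 0 - 12 = -12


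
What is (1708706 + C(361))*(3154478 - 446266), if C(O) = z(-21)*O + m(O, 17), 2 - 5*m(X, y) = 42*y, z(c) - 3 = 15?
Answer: 23223752029296/5 ≈ 4.6447e+12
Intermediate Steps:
z(c) = 18 (z(c) = 3 + 15 = 18)
m(X, y) = 2/5 - 42*y/5
C(O) = -712/5 + 18*O (C(O) = 18*O + (2/5 - 42/5*17) = 18*O + (2/5 - 714/5) = 18*O - 712/5 = -712/5 + 18*O)
(1708706 + C(361))*(3154478 - 446266) = (1708706 + (-712/5 + 18*361))*(3154478 - 446266) = (1708706 + (-712/5 + 6498))*2708212 = (1708706 + 31778/5)*2708212 = (8575308/5)*2708212 = 23223752029296/5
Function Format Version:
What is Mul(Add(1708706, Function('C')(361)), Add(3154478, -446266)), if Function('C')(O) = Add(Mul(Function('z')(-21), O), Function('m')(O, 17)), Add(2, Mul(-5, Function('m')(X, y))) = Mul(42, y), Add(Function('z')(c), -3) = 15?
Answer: Rational(23223752029296, 5) ≈ 4.6447e+12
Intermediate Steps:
Function('z')(c) = 18 (Function('z')(c) = Add(3, 15) = 18)
Function('m')(X, y) = Add(Rational(2, 5), Mul(Rational(-42, 5), y)) (Function('m')(X, y) = Add(Rational(2, 5), Mul(Rational(-1, 5), Mul(42, y))) = Add(Rational(2, 5), Mul(Rational(-42, 5), y)))
Function('C')(O) = Add(Rational(-712, 5), Mul(18, O)) (Function('C')(O) = Add(Mul(18, O), Add(Rational(2, 5), Mul(Rational(-42, 5), 17))) = Add(Mul(18, O), Add(Rational(2, 5), Rational(-714, 5))) = Add(Mul(18, O), Rational(-712, 5)) = Add(Rational(-712, 5), Mul(18, O)))
Mul(Add(1708706, Function('C')(361)), Add(3154478, -446266)) = Mul(Add(1708706, Add(Rational(-712, 5), Mul(18, 361))), Add(3154478, -446266)) = Mul(Add(1708706, Add(Rational(-712, 5), 6498)), 2708212) = Mul(Add(1708706, Rational(31778, 5)), 2708212) = Mul(Rational(8575308, 5), 2708212) = Rational(23223752029296, 5)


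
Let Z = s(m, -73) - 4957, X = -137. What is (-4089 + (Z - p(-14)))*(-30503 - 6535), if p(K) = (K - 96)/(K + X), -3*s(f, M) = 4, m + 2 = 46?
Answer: 50603439112/151 ≈ 3.3512e+8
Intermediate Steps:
m = 44 (m = -2 + 46 = 44)
s(f, M) = -4/3 (s(f, M) = -⅓*4 = -4/3)
Z = -14875/3 (Z = -4/3 - 4957 = -14875/3 ≈ -4958.3)
p(K) = (-96 + K)/(-137 + K) (p(K) = (K - 96)/(K - 137) = (-96 + K)/(-137 + K))
(-4089 + (Z - p(-14)))*(-30503 - 6535) = (-4089 + (-14875/3 - (-96 - 14)/(-137 - 14)))*(-30503 - 6535) = (-4089 + (-14875/3 - (-110)/(-151)))*(-37038) = (-4089 + (-14875/3 - (-1)*(-110)/151))*(-37038) = (-4089 + (-14875/3 - 1*110/151))*(-37038) = (-4089 + (-14875/3 - 110/151))*(-37038) = (-4089 - 2246455/453)*(-37038) = -4098772/453*(-37038) = 50603439112/151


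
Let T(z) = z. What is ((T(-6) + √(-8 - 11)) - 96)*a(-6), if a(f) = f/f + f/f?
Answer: -204 + 2*I*√19 ≈ -204.0 + 8.7178*I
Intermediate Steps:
a(f) = 2 (a(f) = 1 + 1 = 2)
((T(-6) + √(-8 - 11)) - 96)*a(-6) = ((-6 + √(-8 - 11)) - 96)*2 = ((-6 + √(-19)) - 96)*2 = ((-6 + I*√19) - 96)*2 = (-102 + I*√19)*2 = -204 + 2*I*√19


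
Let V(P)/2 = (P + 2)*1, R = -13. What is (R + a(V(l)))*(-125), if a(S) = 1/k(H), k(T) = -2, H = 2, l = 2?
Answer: 3375/2 ≈ 1687.5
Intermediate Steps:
V(P) = 4 + 2*P (V(P) = 2*((P + 2)*1) = 2*((2 + P)*1) = 2*(2 + P) = 4 + 2*P)
a(S) = -½ (a(S) = 1/(-2) = -½)
(R + a(V(l)))*(-125) = (-13 - ½)*(-125) = -27/2*(-125) = 3375/2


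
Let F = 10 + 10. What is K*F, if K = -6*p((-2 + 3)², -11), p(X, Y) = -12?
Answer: 1440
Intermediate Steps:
F = 20
K = 72 (K = -6*(-12) = 72)
K*F = 72*20 = 1440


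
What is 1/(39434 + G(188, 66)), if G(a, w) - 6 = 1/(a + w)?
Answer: 254/10017761 ≈ 2.5355e-5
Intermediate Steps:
G(a, w) = 6 + 1/(a + w)
1/(39434 + G(188, 66)) = 1/(39434 + (1 + 6*188 + 6*66)/(188 + 66)) = 1/(39434 + (1 + 1128 + 396)/254) = 1/(39434 + (1/254)*1525) = 1/(39434 + 1525/254) = 1/(10017761/254) = 254/10017761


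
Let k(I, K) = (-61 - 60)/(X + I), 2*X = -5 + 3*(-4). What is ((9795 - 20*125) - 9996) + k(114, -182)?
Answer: -570153/211 ≈ -2702.1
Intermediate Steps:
X = -17/2 (X = (-5 + 3*(-4))/2 = (-5 - 12)/2 = (½)*(-17) = -17/2 ≈ -8.5000)
k(I, K) = -121/(-17/2 + I) (k(I, K) = (-61 - 60)/(-17/2 + I) = -121/(-17/2 + I))
((9795 - 20*125) - 9996) + k(114, -182) = ((9795 - 20*125) - 9996) - 242/(-17 + 2*114) = ((9795 - 2500) - 9996) - 242/(-17 + 228) = (7295 - 9996) - 242/211 = -2701 - 242*1/211 = -2701 - 242/211 = -570153/211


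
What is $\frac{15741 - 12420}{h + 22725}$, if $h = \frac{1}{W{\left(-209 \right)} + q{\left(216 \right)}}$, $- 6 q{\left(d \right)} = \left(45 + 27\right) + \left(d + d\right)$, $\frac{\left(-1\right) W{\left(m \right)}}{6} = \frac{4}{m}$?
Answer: $\frac{58223772}{398414491} \approx 0.14614$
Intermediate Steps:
$W{\left(m \right)} = - \frac{24}{m}$ ($W{\left(m \right)} = - 6 \frac{4}{m} = - \frac{24}{m}$)
$q{\left(d \right)} = -12 - \frac{d}{3}$ ($q{\left(d \right)} = - \frac{\left(45 + 27\right) + \left(d + d\right)}{6} = - \frac{72 + 2 d}{6} = -12 - \frac{d}{3}$)
$h = - \frac{209}{17532}$ ($h = \frac{1}{- \frac{24}{-209} - 84} = \frac{1}{\left(-24\right) \left(- \frac{1}{209}\right) - 84} = \frac{1}{\frac{24}{209} - 84} = \frac{1}{- \frac{17532}{209}} = - \frac{209}{17532} \approx -0.011921$)
$\frac{15741 - 12420}{h + 22725} = \frac{15741 - 12420}{- \frac{209}{17532} + 22725} = \frac{3321}{\frac{398414491}{17532}} = 3321 \cdot \frac{17532}{398414491} = \frac{58223772}{398414491}$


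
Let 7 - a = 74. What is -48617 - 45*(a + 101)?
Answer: -50147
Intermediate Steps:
a = -67 (a = 7 - 1*74 = 7 - 74 = -67)
-48617 - 45*(a + 101) = -48617 - 45*(-67 + 101) = -48617 - 45*34 = -48617 - 1530 = -50147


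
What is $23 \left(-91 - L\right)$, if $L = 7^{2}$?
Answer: $-3220$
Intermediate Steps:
$L = 49$
$23 \left(-91 - L\right) = 23 \left(-91 - 49\right) = 23 \left(-140\right) = -3220$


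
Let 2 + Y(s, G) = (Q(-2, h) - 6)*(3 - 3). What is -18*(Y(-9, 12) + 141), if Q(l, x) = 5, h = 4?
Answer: -2502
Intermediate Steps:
Y(s, G) = -2 (Y(s, G) = -2 + (5 - 6)*(3 - 3) = -2 - 1*0 = -2 + 0 = -2)
-18*(Y(-9, 12) + 141) = -18*(-2 + 141) = -18*139 = -2502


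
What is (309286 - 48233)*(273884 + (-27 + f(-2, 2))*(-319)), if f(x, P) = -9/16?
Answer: 1180696512619/16 ≈ 7.3794e+10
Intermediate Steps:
f(x, P) = -9/16 (f(x, P) = -9*1/16 = -9/16)
(309286 - 48233)*(273884 + (-27 + f(-2, 2))*(-319)) = (309286 - 48233)*(273884 + (-27 - 9/16)*(-319)) = 261053*(273884 - 441/16*(-319)) = 261053*(273884 + 140679/16) = 261053*(4522823/16) = 1180696512619/16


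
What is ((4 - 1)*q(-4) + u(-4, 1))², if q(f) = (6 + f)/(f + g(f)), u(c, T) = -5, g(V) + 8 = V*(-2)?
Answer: 169/4 ≈ 42.250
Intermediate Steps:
g(V) = -8 - 2*V (g(V) = -8 + V*(-2) = -8 - 2*V)
q(f) = (6 + f)/(-8 - f) (q(f) = (6 + f)/(f + (-8 - 2*f)) = (6 + f)/(-8 - f))
((4 - 1)*q(-4) + u(-4, 1))² = ((4 - 1)*((6 - 4)/(-8 - 1*(-4))) - 5)² = (3*(2/(-8 + 4)) - 5)² = (3*(2/(-4)) - 5)² = (3*(-¼*2) - 5)² = (3*(-½) - 5)² = (-3/2 - 5)² = (-13/2)² = 169/4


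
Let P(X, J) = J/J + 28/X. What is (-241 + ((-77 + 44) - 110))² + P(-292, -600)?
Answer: 10764354/73 ≈ 1.4746e+5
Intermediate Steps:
P(X, J) = 1 + 28/X
(-241 + ((-77 + 44) - 110))² + P(-292, -600) = (-241 + ((-77 + 44) - 110))² + (28 - 292)/(-292) = (-241 + (-33 - 110))² - 1/292*(-264) = (-241 - 143)² + 66/73 = (-384)² + 66/73 = 147456 + 66/73 = 10764354/73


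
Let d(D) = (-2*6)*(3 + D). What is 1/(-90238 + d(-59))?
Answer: -1/89566 ≈ -1.1165e-5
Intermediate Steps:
d(D) = -36 - 12*D (d(D) = -12*(3 + D) = -36 - 12*D)
1/(-90238 + d(-59)) = 1/(-90238 + (-36 - 12*(-59))) = 1/(-90238 + (-36 + 708)) = 1/(-90238 + 672) = 1/(-89566) = -1/89566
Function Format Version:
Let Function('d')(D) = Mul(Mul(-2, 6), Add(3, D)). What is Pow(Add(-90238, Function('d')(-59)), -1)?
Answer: Rational(-1, 89566) ≈ -1.1165e-5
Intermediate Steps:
Function('d')(D) = Add(-36, Mul(-12, D)) (Function('d')(D) = Mul(-12, Add(3, D)) = Add(-36, Mul(-12, D)))
Pow(Add(-90238, Function('d')(-59)), -1) = Pow(Add(-90238, Add(-36, Mul(-12, -59))), -1) = Pow(Add(-90238, Add(-36, 708)), -1) = Pow(Add(-90238, 672), -1) = Pow(-89566, -1) = Rational(-1, 89566)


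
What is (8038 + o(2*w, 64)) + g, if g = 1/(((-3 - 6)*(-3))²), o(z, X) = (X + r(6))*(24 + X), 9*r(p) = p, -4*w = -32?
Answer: 10008199/729 ≈ 13729.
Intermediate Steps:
w = 8 (w = -¼*(-32) = 8)
r(p) = p/9
o(z, X) = (24 + X)*(⅔ + X) (o(z, X) = (X + (⅑)*6)*(24 + X) = (X + ⅔)*(24 + X) = (⅔ + X)*(24 + X) = (24 + X)*(⅔ + X))
g = 1/729 (g = 1/((-9*(-3))²) = 1/(27²) = 1/729 ≈ 0.0013717)
(8038 + o(2*w, 64)) + g = (8038 + (16 + 64² + (74/3)*64)) + 1/729 = (8038 + (16 + 4096 + 4736/3)) + 1/729 = (8038 + 17072/3) + 1/729 = 41186/3 + 1/729 = 10008199/729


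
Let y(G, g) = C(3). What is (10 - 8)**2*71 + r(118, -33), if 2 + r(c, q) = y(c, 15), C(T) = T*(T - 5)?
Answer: 276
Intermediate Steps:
C(T) = T*(-5 + T)
y(G, g) = -6 (y(G, g) = 3*(-5 + 3) = 3*(-2) = -6)
r(c, q) = -8 (r(c, q) = -2 - 6 = -8)
(10 - 8)**2*71 + r(118, -33) = (10 - 8)**2*71 - 8 = 2**2*71 - 8 = 4*71 - 8 = 284 - 8 = 276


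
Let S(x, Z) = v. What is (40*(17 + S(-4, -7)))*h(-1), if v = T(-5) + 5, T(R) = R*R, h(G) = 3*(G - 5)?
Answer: -33840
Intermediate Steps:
h(G) = -15 + 3*G (h(G) = 3*(-5 + G) = -15 + 3*G)
T(R) = R**2
v = 30 (v = (-5)**2 + 5 = 25 + 5 = 30)
S(x, Z) = 30
(40*(17 + S(-4, -7)))*h(-1) = (40*(17 + 30))*(-15 + 3*(-1)) = (40*47)*(-15 - 3) = 1880*(-18) = -33840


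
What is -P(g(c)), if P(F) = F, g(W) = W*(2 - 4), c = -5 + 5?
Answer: 0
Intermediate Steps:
c = 0
g(W) = -2*W (g(W) = W*(-2) = -2*W)
-P(g(c)) = -(-2)*0 = -1*0 = 0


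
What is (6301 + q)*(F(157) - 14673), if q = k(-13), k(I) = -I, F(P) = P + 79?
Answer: -91155218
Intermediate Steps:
F(P) = 79 + P
q = 13 (q = -1*(-13) = 13)
(6301 + q)*(F(157) - 14673) = (6301 + 13)*((79 + 157) - 14673) = 6314*(236 - 14673) = 6314*(-14437) = -91155218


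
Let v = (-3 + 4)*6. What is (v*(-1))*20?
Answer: -120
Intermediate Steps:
v = 6 (v = 1*6 = 6)
(v*(-1))*20 = (6*(-1))*20 = -6*20 = -120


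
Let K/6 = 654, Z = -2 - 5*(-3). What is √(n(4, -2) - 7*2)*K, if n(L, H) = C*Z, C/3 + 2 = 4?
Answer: 31392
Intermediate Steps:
C = 6 (C = -6 + 3*4 = -6 + 12 = 6)
Z = 13 (Z = -2 + 15 = 13)
K = 3924 (K = 6*654 = 3924)
n(L, H) = 78 (n(L, H) = 6*13 = 78)
√(n(4, -2) - 7*2)*K = √(78 - 7*2)*3924 = √(78 - 14)*3924 = √64*3924 = 8*3924 = 31392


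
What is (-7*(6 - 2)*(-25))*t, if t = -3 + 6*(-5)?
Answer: -23100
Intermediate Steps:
t = -33 (t = -3 - 30 = -33)
(-7*(6 - 2)*(-25))*t = (-7*(6 - 2)*(-25))*(-33) = (-7*4*(-25))*(-33) = -28*(-25)*(-33) = 700*(-33) = -23100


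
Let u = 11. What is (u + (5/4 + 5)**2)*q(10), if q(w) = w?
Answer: 4005/8 ≈ 500.63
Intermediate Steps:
(u + (5/4 + 5)**2)*q(10) = (11 + (5/4 + 5)**2)*10 = (11 + (25/4)**2)*10 = (11 + 625/16)*10 = (801/16)*10 = 4005/8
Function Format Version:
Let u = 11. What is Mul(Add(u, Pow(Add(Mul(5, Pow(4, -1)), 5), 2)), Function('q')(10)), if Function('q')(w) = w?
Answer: Rational(4005, 8) ≈ 500.63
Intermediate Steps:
Mul(Add(u, Pow(Add(Mul(5, Pow(4, -1)), 5), 2)), Function('q')(10)) = Mul(Add(11, Pow(Add(Mul(5, Pow(4, -1)), 5), 2)), 10) = Mul(Add(11, Pow(Add(Mul(5, Rational(1, 4)), 5), 2)), 10) = Mul(Add(11, Pow(Add(Rational(5, 4), 5), 2)), 10) = Mul(Add(11, Pow(Rational(25, 4), 2)), 10) = Mul(Add(11, Rational(625, 16)), 10) = Mul(Rational(801, 16), 10) = Rational(4005, 8)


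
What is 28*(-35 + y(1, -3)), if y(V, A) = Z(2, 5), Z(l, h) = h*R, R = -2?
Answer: -1260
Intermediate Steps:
Z(l, h) = -2*h (Z(l, h) = h*(-2) = -2*h)
y(V, A) = -10 (y(V, A) = -2*5 = -10)
28*(-35 + y(1, -3)) = 28*(-35 - 10) = 28*(-45) = -1260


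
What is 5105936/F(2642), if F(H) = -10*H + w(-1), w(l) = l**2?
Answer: -5105936/26419 ≈ -193.27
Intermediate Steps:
F(H) = 1 - 10*H (F(H) = -10*H + (-1)**2 = -10*H + 1 = 1 - 10*H)
5105936/F(2642) = 5105936/(1 - 10*2642) = 5105936/(1 - 26420) = 5105936/(-26419) = 5105936*(-1/26419) = -5105936/26419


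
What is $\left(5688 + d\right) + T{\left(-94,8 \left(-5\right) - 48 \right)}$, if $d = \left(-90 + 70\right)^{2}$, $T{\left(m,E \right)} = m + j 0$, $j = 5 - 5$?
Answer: $5994$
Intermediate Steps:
$j = 0$
$T{\left(m,E \right)} = m$ ($T{\left(m,E \right)} = m + 0 \cdot 0 = m + 0 = m$)
$d = 400$ ($d = \left(-20\right)^{2} = 400$)
$\left(5688 + d\right) + T{\left(-94,8 \left(-5\right) - 48 \right)} = \left(5688 + 400\right) - 94 = 6088 - 94 = 5994$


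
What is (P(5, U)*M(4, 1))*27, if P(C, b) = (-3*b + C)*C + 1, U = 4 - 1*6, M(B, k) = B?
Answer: 6048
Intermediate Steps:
U = -2 (U = 4 - 6 = -2)
P(C, b) = 1 + C*(C - 3*b) (P(C, b) = (C - 3*b)*C + 1 = C*(C - 3*b) + 1 = 1 + C*(C - 3*b))
(P(5, U)*M(4, 1))*27 = ((1 + 5² - 3*5*(-2))*4)*27 = ((1 + 25 + 30)*4)*27 = (56*4)*27 = 224*27 = 6048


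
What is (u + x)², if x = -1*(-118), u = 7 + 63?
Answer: 35344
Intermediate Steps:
u = 70
x = 118
(u + x)² = (70 + 118)² = 188² = 35344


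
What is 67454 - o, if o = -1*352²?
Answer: 191358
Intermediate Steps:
o = -123904 (o = -1*123904 = -123904)
67454 - o = 67454 - 1*(-123904) = 67454 + 123904 = 191358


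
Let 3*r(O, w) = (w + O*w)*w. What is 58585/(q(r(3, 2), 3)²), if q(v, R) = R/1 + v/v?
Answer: 58585/16 ≈ 3661.6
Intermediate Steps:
r(O, w) = w*(w + O*w)/3 (r(O, w) = ((w + O*w)*w)/3 = (w*(w + O*w))/3 = w*(w + O*w)/3)
q(v, R) = 1 + R (q(v, R) = R*1 + 1 = R + 1 = 1 + R)
58585/(q(r(3, 2), 3)²) = 58585/((1 + 3)²) = 58585/(4²) = 58585/16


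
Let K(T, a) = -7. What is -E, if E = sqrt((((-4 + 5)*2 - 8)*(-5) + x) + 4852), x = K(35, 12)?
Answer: -5*sqrt(195) ≈ -69.821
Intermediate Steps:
x = -7
E = 5*sqrt(195) (E = sqrt((((-4 + 5)*2 - 8)*(-5) - 7) + 4852) = sqrt(((1*2 - 8)*(-5) - 7) + 4852) = sqrt(((2 - 8)*(-5) - 7) + 4852) = sqrt((-6*(-5) - 7) + 4852) = sqrt((30 - 7) + 4852) = sqrt(23 + 4852) = sqrt(4875) = 5*sqrt(195) ≈ 69.821)
-E = -5*sqrt(195)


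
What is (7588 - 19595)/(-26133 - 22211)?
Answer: 12007/48344 ≈ 0.24837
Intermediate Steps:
(7588 - 19595)/(-26133 - 22211) = -12007/(-48344) = -12007*(-1/48344) = 12007/48344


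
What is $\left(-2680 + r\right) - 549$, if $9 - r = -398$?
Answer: $-2822$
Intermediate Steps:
$r = 407$ ($r = 9 - -398 = 9 + 398 = 407$)
$\left(-2680 + r\right) - 549 = \left(-2680 + 407\right) - 549 = -2273 - 549 = -2822$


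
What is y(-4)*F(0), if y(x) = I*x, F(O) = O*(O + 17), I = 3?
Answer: 0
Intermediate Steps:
F(O) = O*(17 + O)
y(x) = 3*x
y(-4)*F(0) = (3*(-4))*(0*(17 + 0)) = -0*17 = -12*0 = 0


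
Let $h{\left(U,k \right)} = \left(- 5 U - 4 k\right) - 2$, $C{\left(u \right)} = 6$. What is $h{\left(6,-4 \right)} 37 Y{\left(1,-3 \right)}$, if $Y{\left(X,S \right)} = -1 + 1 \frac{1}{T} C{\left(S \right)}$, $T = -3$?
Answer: $1776$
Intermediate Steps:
$Y{\left(X,S \right)} = -3$ ($Y{\left(X,S \right)} = -1 + 1 \frac{1}{-3} \cdot 6 = -1 + 1 \left(- \frac{1}{3}\right) 6 = -1 - 2 = -3$)
$h{\left(U,k \right)} = -2 - 5 U - 4 k$
$h{\left(6,-4 \right)} 37 Y{\left(1,-3 \right)} = \left(-2 - 30 - -16\right) 37 \left(-3\right) = \left(-2 - 30 + 16\right) 37 \left(-3\right) = \left(-16\right) 37 \left(-3\right) = \left(-592\right) \left(-3\right) = 1776$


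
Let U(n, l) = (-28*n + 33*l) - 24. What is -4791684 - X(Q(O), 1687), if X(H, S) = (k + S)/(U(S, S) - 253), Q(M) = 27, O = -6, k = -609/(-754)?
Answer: -1016354553755/212108 ≈ -4.7917e+6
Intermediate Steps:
k = 21/26 (k = -609*(-1/754) = 21/26 ≈ 0.80769)
U(n, l) = -24 - 28*n + 33*l
X(H, S) = (21/26 + S)/(-277 + 5*S) (X(H, S) = (21/26 + S)/((-24 - 28*S + 33*S) - 253) = (21/26 + S)/((-24 + 5*S) - 253) = (21/26 + S)/(-277 + 5*S))
-4791684 - X(Q(O), 1687) = -4791684 - (21 + 26*1687)/(26*(-277 + 5*1687)) = -4791684 - (21 + 43862)/(26*(-277 + 8435)) = -4791684 - 43883/(26*8158) = -4791684 - 1*43883/212108 = -4791684 - 43883/212108 = -1016354553755/212108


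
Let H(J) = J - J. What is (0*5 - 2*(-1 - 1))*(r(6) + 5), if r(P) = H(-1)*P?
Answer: 20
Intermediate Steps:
H(J) = 0
r(P) = 0 (r(P) = 0*P = 0)
(0*5 - 2*(-1 - 1))*(r(6) + 5) = (0*5 - 2*(-1 - 1))*(0 + 5) = (0 - 2*(-2))*5 = (0 + 4)*5 = 4*5 = 20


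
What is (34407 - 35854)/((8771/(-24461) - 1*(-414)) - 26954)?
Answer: 35395067/649203711 ≈ 0.054521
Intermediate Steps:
(34407 - 35854)/((8771/(-24461) - 1*(-414)) - 26954) = -1447/((8771*(-1/24461) + 414) - 26954) = -1447/((-8771/24461 + 414) - 26954) = -1447/(10118083/24461 - 26954) = -1447/(-649203711/24461) = -1447*(-24461/649203711) = 35395067/649203711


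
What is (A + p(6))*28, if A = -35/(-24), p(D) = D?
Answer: 1253/6 ≈ 208.83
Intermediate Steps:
A = 35/24 (A = -35*(-1/24) = 35/24 ≈ 1.4583)
(A + p(6))*28 = (35/24 + 6)*28 = (179/24)*28 = 1253/6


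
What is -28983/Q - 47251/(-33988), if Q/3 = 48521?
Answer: 1964307703/1649131748 ≈ 1.1911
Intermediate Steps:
Q = 145563 (Q = 3*48521 = 145563)
-28983/Q - 47251/(-33988) = -28983/145563 - 47251/(-33988) = -28983*1/145563 - 47251*(-1/33988) = -9661/48521 + 47251/33988 = 1964307703/1649131748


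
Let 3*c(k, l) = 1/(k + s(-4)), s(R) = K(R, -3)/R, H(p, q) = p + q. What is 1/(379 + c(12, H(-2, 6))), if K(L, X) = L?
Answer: 39/14782 ≈ 0.0026383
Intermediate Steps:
s(R) = 1 (s(R) = R/R = 1)
c(k, l) = 1/(3*(1 + k)) (c(k, l) = 1/(3*(k + 1)) = 1/(3*(1 + k)))
1/(379 + c(12, H(-2, 6))) = 1/(379 + 1/(3*(1 + 12))) = 1/(379 + (⅓)/13) = 1/(379 + (⅓)*(1/13)) = 1/(379 + 1/39) = 1/(14782/39) = 39/14782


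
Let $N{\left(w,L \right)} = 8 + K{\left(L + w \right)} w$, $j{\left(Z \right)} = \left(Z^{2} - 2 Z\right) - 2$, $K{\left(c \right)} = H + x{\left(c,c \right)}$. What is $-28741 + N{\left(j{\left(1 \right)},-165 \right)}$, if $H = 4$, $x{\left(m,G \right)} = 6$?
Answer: $-28763$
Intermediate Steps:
$K{\left(c \right)} = 10$ ($K{\left(c \right)} = 4 + 6 = 10$)
$j{\left(Z \right)} = -2 + Z^{2} - 2 Z$
$N{\left(w,L \right)} = 8 + 10 w$
$-28741 + N{\left(j{\left(1 \right)},-165 \right)} = -28741 + \left(8 + 10 \left(-2 + 1^{2} - 2\right)\right) = -28741 + \left(8 + 10 \left(-2 + 1 - 2\right)\right) = -28741 + \left(8 + 10 \left(-3\right)\right) = -28741 + \left(8 - 30\right) = -28741 - 22 = -28763$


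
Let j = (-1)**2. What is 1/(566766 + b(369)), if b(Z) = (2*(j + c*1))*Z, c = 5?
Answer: 1/571194 ≈ 1.7507e-6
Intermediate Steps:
j = 1
b(Z) = 12*Z (b(Z) = (2*(1 + 5*1))*Z = (2*(1 + 5))*Z = (2*6)*Z = 12*Z)
1/(566766 + b(369)) = 1/(566766 + 12*369) = 1/(566766 + 4428) = 1/571194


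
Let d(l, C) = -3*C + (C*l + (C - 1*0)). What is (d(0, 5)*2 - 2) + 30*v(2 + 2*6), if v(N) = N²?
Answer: 5858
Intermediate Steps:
d(l, C) = -2*C + C*l (d(l, C) = -3*C + (C*l + (C + 0)) = -3*C + (C*l + C) = -3*C + (C + C*l) = -2*C + C*l)
(d(0, 5)*2 - 2) + 30*v(2 + 2*6) = ((5*(-2 + 0))*2 - 2) + 30*(2 + 2*6)² = ((5*(-2))*2 - 2) + 30*(2 + 12)² = (-10*2 - 2) + 30*14² = (-20 - 2) + 30*196 = -22 + 5880 = 5858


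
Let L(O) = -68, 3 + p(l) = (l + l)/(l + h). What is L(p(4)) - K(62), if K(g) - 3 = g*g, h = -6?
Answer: -3915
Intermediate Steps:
p(l) = -3 + 2*l/(-6 + l) (p(l) = -3 + (l + l)/(l - 6) = -3 + (2*l)/(-6 + l) = -3 + 2*l/(-6 + l))
K(g) = 3 + g² (K(g) = 3 + g*g = 3 + g²)
L(p(4)) - K(62) = -68 - (3 + 62²) = -68 - (3 + 3844) = -68 - 1*3847 = -68 - 3847 = -3915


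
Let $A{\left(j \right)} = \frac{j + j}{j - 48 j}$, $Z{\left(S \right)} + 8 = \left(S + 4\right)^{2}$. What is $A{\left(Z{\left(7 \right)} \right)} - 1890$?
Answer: $- \frac{88832}{47} \approx -1890.0$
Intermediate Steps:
$Z{\left(S \right)} = -8 + \left(4 + S\right)^{2}$ ($Z{\left(S \right)} = -8 + \left(S + 4\right)^{2} = -8 + \left(4 + S\right)^{2}$)
$A{\left(j \right)} = - \frac{2}{47}$ ($A{\left(j \right)} = \frac{2 j}{\left(-47\right) j} = 2 j \left(- \frac{1}{47 j}\right) = - \frac{2}{47}$)
$A{\left(Z{\left(7 \right)} \right)} - 1890 = - \frac{2}{47} - 1890 = - \frac{88832}{47}$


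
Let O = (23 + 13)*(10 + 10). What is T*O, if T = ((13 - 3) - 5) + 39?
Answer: 31680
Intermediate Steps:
O = 720 (O = 36*20 = 720)
T = 44 (T = (10 - 5) + 39 = 5 + 39 = 44)
T*O = 44*720 = 31680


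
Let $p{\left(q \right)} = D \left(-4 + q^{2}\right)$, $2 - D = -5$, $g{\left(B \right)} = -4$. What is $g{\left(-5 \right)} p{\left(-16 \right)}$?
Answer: $-7056$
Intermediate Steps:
$D = 7$ ($D = 2 - -5 = 2 + 5 = 7$)
$p{\left(q \right)} = -28 + 7 q^{2}$ ($p{\left(q \right)} = 7 \left(-4 + q^{2}\right) = -28 + 7 q^{2}$)
$g{\left(-5 \right)} p{\left(-16 \right)} = - 4 \left(-28 + 7 \left(-16\right)^{2}\right) = - 4 \left(-28 + 7 \cdot 256\right) = - 4 \left(-28 + 1792\right) = \left(-4\right) 1764 = -7056$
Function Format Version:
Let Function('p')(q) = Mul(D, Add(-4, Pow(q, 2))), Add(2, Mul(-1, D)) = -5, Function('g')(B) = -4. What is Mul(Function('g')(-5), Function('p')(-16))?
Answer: -7056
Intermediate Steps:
D = 7 (D = Add(2, Mul(-1, -5)) = Add(2, 5) = 7)
Function('p')(q) = Add(-28, Mul(7, Pow(q, 2))) (Function('p')(q) = Mul(7, Add(-4, Pow(q, 2))) = Add(-28, Mul(7, Pow(q, 2))))
Mul(Function('g')(-5), Function('p')(-16)) = Mul(-4, Add(-28, Mul(7, Pow(-16, 2)))) = Mul(-4, Add(-28, Mul(7, 256))) = Mul(-4, Add(-28, 1792)) = Mul(-4, 1764) = -7056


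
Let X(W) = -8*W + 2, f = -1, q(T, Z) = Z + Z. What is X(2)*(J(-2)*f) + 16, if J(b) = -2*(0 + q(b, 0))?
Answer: 16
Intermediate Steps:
q(T, Z) = 2*Z
X(W) = 2 - 8*W
J(b) = 0 (J(b) = -2*(0 + 2*0) = -2*(0 + 0) = -2*0 = 0)
X(2)*(J(-2)*f) + 16 = (2 - 8*2)*(0*(-1)) + 16 = (2 - 16)*0 + 16 = -14*0 + 16 = 0 + 16 = 16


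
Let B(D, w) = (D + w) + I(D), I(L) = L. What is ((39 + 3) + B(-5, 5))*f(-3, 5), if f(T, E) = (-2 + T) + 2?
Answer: -111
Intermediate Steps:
f(T, E) = T
B(D, w) = w + 2*D (B(D, w) = (D + w) + D = w + 2*D)
((39 + 3) + B(-5, 5))*f(-3, 5) = ((39 + 3) + (5 + 2*(-5)))*(-3) = (42 + (5 - 10))*(-3) = (42 - 5)*(-3) = 37*(-3) = -111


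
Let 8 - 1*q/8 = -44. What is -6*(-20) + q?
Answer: 536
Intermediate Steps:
q = 416 (q = 64 - 8*(-44) = 64 + 352 = 416)
-6*(-20) + q = -6*(-20) + 416 = 120 + 416 = 536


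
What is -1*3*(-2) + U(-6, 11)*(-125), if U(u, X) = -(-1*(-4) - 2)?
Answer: 256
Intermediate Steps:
U(u, X) = -2 (U(u, X) = -(4 - 2) = -1*2 = -2)
-1*3*(-2) + U(-6, 11)*(-125) = -1*3*(-2) - 2*(-125) = -3*(-2) + 250 = 6 + 250 = 256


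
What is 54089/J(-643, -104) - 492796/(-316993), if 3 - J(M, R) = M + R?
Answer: 17515431377/237744750 ≈ 73.673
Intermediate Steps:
J(M, R) = 3 - M - R (J(M, R) = 3 - (M + R) = 3 + (-M - R) = 3 - M - R)
54089/J(-643, -104) - 492796/(-316993) = 54089/(3 - 1*(-643) - 1*(-104)) - 492796/(-316993) = 54089/(3 + 643 + 104) - 492796*(-1/316993) = 54089/750 + 492796/316993 = 17515431377/237744750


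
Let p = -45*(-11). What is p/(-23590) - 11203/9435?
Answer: -3164107/2618490 ≈ -1.2084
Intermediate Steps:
p = 495
p/(-23590) - 11203/9435 = 495/(-23590) - 11203/9435 = 495*(-1/23590) - 11203*1/9435 = -99/4718 - 659/555 = -3164107/2618490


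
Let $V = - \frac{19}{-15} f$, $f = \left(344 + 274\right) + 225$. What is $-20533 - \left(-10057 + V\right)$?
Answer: $- \frac{57719}{5} \approx -11544.0$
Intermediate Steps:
$f = 843$ ($f = 618 + 225 = 843$)
$V = \frac{5339}{5}$ ($V = - \frac{19}{-15} \cdot 843 = \left(-19\right) \left(- \frac{1}{15}\right) 843 = \frac{19}{15} \cdot 843 = \frac{5339}{5} \approx 1067.8$)
$-20533 - \left(-10057 + V\right) = -20533 - \left(-10057 + \frac{5339}{5}\right) = -20533 - - \frac{44946}{5} = -20533 + \frac{44946}{5} = - \frac{57719}{5}$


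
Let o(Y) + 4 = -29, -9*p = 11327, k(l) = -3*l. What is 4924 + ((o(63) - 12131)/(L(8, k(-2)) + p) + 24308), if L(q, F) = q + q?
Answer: 327010932/11183 ≈ 29242.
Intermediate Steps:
p = -11327/9 (p = -⅑*11327 = -11327/9 ≈ -1258.6)
o(Y) = -33 (o(Y) = -4 - 29 = -33)
L(q, F) = 2*q
4924 + ((o(63) - 12131)/(L(8, k(-2)) + p) + 24308) = 4924 + ((-33 - 12131)/(2*8 - 11327/9) + 24308) = 4924 + (-12164/(16 - 11327/9) + 24308) = 4924 + (-12164/(-11183/9) + 24308) = 4924 + (-12164*(-9/11183) + 24308) = 4924 + (109476/11183 + 24308) = 4924 + 271945840/11183 = 327010932/11183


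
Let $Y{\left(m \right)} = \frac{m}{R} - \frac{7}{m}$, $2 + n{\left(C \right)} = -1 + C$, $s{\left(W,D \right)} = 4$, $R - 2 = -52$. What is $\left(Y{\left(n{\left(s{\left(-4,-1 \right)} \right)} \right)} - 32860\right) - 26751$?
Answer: $- \frac{2980901}{50} \approx -59618.0$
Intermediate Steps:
$R = -50$ ($R = 2 - 52 = -50$)
$n{\left(C \right)} = -3 + C$ ($n{\left(C \right)} = -2 + \left(-1 + C\right) = -3 + C$)
$Y{\left(m \right)} = - \frac{7}{m} - \frac{m}{50}$ ($Y{\left(m \right)} = \frac{m}{-50} - \frac{7}{m} = m \left(- \frac{1}{50}\right) - \frac{7}{m} = - \frac{m}{50} - \frac{7}{m} = - \frac{7}{m} - \frac{m}{50}$)
$\left(Y{\left(n{\left(s{\left(-4,-1 \right)} \right)} \right)} - 32860\right) - 26751 = \left(\left(- \frac{7}{-3 + 4} - \frac{-3 + 4}{50}\right) - 32860\right) - 26751 = \left(\left(- \frac{7}{1} - \frac{1}{50}\right) - 32860\right) - 26751 = \left(\left(\left(-7\right) 1 - \frac{1}{50}\right) - 32860\right) - 26751 = \left(\left(-7 - \frac{1}{50}\right) - 32860\right) - 26751 = \left(- \frac{351}{50} - 32860\right) - 26751 = - \frac{1643351}{50} - 26751 = - \frac{2980901}{50}$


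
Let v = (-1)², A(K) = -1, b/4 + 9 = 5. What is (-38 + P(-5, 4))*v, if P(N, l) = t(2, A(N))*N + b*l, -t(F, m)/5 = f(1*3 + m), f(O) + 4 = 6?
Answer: -52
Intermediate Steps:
b = -16 (b = -36 + 4*5 = -36 + 20 = -16)
f(O) = 2 (f(O) = -4 + 6 = 2)
t(F, m) = -10 (t(F, m) = -5*2 = -10)
v = 1
P(N, l) = -16*l - 10*N (P(N, l) = -10*N - 16*l = -16*l - 10*N)
(-38 + P(-5, 4))*v = (-38 + (-16*4 - 10*(-5)))*1 = (-38 + (-64 + 50))*1 = (-38 - 14)*1 = -52*1 = -52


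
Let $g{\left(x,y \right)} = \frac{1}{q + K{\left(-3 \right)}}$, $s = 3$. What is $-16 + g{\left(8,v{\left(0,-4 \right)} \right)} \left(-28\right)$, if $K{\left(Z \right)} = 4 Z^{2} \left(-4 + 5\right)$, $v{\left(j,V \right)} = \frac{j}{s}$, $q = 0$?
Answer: $- \frac{151}{9} \approx -16.778$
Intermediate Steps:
$v{\left(j,V \right)} = \frac{j}{3}$
$K{\left(Z \right)} = 4 Z^{2}$ ($K{\left(Z \right)} = 4 Z^{2} \cdot 1 = 4 Z^{2}$)
$g{\left(x,y \right)} = \frac{1}{36}$ ($g{\left(x,y \right)} = \frac{1}{0 + 4 \left(-3\right)^{2}} = \frac{1}{0 + 4 \cdot 9} = \frac{1}{0 + 36} = \frac{1}{36}$)
$-16 + g{\left(8,v{\left(0,-4 \right)} \right)} \left(-28\right) = -16 + \frac{1}{36} \left(-28\right) = -16 - \frac{7}{9} = - \frac{151}{9}$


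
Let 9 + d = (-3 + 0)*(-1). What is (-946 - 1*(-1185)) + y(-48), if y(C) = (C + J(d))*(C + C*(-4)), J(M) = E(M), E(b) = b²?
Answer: -1489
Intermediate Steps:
d = -6 (d = -9 + (-3 + 0)*(-1) = -9 - 3*(-1) = -9 + 3 = -6)
J(M) = M²
y(C) = -3*C*(36 + C) (y(C) = (C + (-6)²)*(C + C*(-4)) = (C + 36)*(C - 4*C) = (36 + C)*(-3*C) = -3*C*(36 + C))
(-946 - 1*(-1185)) + y(-48) = (-946 - 1*(-1185)) - 3*(-48)*(36 - 48) = (-946 + 1185) - 3*(-48)*(-12) = 239 - 1728 = -1489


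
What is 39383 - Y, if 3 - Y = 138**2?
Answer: 58424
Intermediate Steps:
Y = -19041 (Y = 3 - 1*138**2 = 3 - 1*19044 = 3 - 19044 = -19041)
39383 - Y = 39383 - 1*(-19041) = 39383 + 19041 = 58424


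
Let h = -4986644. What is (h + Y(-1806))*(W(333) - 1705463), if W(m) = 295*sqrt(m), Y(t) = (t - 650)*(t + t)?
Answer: -6624748230164 + 3437718780*sqrt(37) ≈ -6.6038e+12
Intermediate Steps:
Y(t) = 2*t*(-650 + t) (Y(t) = (-650 + t)*(2*t) = 2*t*(-650 + t))
(h + Y(-1806))*(W(333) - 1705463) = (-4986644 + 2*(-1806)*(-650 - 1806))*(295*sqrt(333) - 1705463) = (-4986644 + 2*(-1806)*(-2456))*(295*(3*sqrt(37)) - 1705463) = (-4986644 + 8871072)*(885*sqrt(37) - 1705463) = 3884428*(-1705463 + 885*sqrt(37)) = -6624748230164 + 3437718780*sqrt(37)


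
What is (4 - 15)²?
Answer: 121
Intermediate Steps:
(4 - 15)² = (-11)² = 121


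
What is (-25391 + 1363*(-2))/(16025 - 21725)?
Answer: 28117/5700 ≈ 4.9328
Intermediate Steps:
(-25391 + 1363*(-2))/(16025 - 21725) = (-25391 - 2726)/(-5700) = -28117*(-1/5700) = 28117/5700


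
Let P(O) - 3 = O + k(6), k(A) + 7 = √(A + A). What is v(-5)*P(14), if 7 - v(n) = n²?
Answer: -180 - 36*√3 ≈ -242.35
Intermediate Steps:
k(A) = -7 + √2*√A (k(A) = -7 + √(A + A) = -7 + √(2*A) = -7 + √2*√A)
v(n) = 7 - n²
P(O) = -4 + O + 2*√3 (P(O) = 3 + (O + (-7 + √2*√6)) = 3 + (O + (-7 + 2*√3)) = 3 + (-7 + O + 2*√3) = -4 + O + 2*√3)
v(-5)*P(14) = (7 - 1*(-5)²)*(-4 + 14 + 2*√3) = (7 - 1*25)*(10 + 2*√3) = (7 - 25)*(10 + 2*√3) = -18*(10 + 2*√3) = -180 - 36*√3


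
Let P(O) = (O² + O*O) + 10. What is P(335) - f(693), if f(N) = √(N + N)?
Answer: 224460 - 3*√154 ≈ 2.2442e+5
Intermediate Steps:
f(N) = √2*√N (f(N) = √(2*N) = √2*√N)
P(O) = 10 + 2*O² (P(O) = (O² + O²) + 10 = 2*O² + 10 = 10 + 2*O²)
P(335) - f(693) = (10 + 2*335²) - √2*√693 = (10 + 2*112225) - √2*3*√77 = (10 + 224450) - 3*√154 = 224460 - 3*√154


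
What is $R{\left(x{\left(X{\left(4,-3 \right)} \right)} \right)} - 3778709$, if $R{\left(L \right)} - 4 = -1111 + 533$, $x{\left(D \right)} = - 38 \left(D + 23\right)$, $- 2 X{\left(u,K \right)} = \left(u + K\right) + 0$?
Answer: $-3779283$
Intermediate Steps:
$X{\left(u,K \right)} = - \frac{K}{2} - \frac{u}{2}$ ($X{\left(u,K \right)} = - \frac{\left(u + K\right) + 0}{2} = - \frac{\left(K + u\right) + 0}{2} = - \frac{K + u}{2} = - \frac{K}{2} - \frac{u}{2}$)
$x{\left(D \right)} = -874 - 38 D$ ($x{\left(D \right)} = - 38 \left(23 + D\right) = -874 - 38 D$)
$R{\left(L \right)} = -574$ ($R{\left(L \right)} = 4 + \left(-1111 + 533\right) = 4 - 578 = -574$)
$R{\left(x{\left(X{\left(4,-3 \right)} \right)} \right)} - 3778709 = -574 - 3778709 = -3779283$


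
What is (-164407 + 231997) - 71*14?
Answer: 66596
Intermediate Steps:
(-164407 + 231997) - 71*14 = 67590 - 994 = 66596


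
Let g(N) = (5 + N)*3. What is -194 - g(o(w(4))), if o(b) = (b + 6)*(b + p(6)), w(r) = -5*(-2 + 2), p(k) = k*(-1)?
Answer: -101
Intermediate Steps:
p(k) = -k
w(r) = 0 (w(r) = -5*0 = 0)
o(b) = (-6 + b)*(6 + b) (o(b) = (b + 6)*(b - 1*6) = (6 + b)*(b - 6) = (6 + b)*(-6 + b) = (-6 + b)*(6 + b))
g(N) = 15 + 3*N
-194 - g(o(w(4))) = -194 - (15 + 3*(-36 + 0²)) = -194 - (15 + 3*(-36 + 0)) = -194 - (15 + 3*(-36)) = -194 - (15 - 108) = -194 - 1*(-93) = -194 + 93 = -101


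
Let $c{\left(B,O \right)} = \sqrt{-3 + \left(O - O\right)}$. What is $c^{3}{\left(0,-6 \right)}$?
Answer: $- 3 i \sqrt{3} \approx - 5.1962 i$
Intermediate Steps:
$c{\left(B,O \right)} = i \sqrt{3}$ ($c{\left(B,O \right)} = \sqrt{-3 + 0} = \sqrt{-3} = i \sqrt{3}$)
$c^{3}{\left(0,-6 \right)} = \left(i \sqrt{3}\right)^{3} = - 3 i \sqrt{3}$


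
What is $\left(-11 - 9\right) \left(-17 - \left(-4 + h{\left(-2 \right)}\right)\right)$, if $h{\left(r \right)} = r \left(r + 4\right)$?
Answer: $180$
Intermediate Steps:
$h{\left(r \right)} = r \left(4 + r\right)$
$\left(-11 - 9\right) \left(-17 - \left(-4 + h{\left(-2 \right)}\right)\right) = \left(-11 - 9\right) \left(-17 + \left(4 - - 2 \left(4 - 2\right)\right)\right) = \left(-11 - 9\right) \left(-17 + \left(4 - \left(-2\right) 2\right)\right) = - 20 \left(-17 + \left(4 - -4\right)\right) = - 20 \left(-17 + \left(4 + 4\right)\right) = - 20 \left(-17 + 8\right) = \left(-20\right) \left(-9\right) = 180$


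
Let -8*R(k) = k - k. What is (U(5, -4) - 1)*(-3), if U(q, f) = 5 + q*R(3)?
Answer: -12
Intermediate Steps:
R(k) = 0 (R(k) = -(k - k)/8 = -1/8*0 = 0)
U(q, f) = 5 (U(q, f) = 5 + q*0 = 5 + 0 = 5)
(U(5, -4) - 1)*(-3) = (5 - 1)*(-3) = 4*(-3) = -12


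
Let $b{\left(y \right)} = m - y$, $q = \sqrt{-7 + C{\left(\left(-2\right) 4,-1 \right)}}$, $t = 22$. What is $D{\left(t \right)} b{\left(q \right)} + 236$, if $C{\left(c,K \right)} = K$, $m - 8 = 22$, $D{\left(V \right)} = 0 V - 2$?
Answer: $176 + 4 i \sqrt{2} \approx 176.0 + 5.6569 i$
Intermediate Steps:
$D{\left(V \right)} = -2$ ($D{\left(V \right)} = 0 - 2 = -2$)
$m = 30$ ($m = 8 + 22 = 30$)
$q = 2 i \sqrt{2}$ ($q = \sqrt{-7 - 1} = \sqrt{-8} = 2 i \sqrt{2} \approx 2.8284 i$)
$b{\left(y \right)} = 30 - y$
$D{\left(t \right)} b{\left(q \right)} + 236 = - 2 \left(30 - 2 i \sqrt{2}\right) + 236 = \left(-60 + 4 i \sqrt{2}\right) + 236 = 176 + 4 i \sqrt{2}$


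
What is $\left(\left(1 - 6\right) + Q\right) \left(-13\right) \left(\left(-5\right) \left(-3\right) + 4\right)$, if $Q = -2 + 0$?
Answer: $1729$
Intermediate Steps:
$Q = -2$
$\left(\left(1 - 6\right) + Q\right) \left(-13\right) \left(\left(-5\right) \left(-3\right) + 4\right) = \left(\left(1 - 6\right) - 2\right) \left(-13\right) \left(\left(-5\right) \left(-3\right) + 4\right) = \left(-5 - 2\right) \left(-13\right) \left(15 + 4\right) = \left(-7\right) \left(-13\right) 19 = 91 \cdot 19 = 1729$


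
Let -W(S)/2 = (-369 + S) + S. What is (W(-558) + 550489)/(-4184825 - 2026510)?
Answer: -553459/6211335 ≈ -0.089105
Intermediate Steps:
W(S) = 738 - 4*S (W(S) = -2*((-369 + S) + S) = -2*(-369 + 2*S) = 738 - 4*S)
(W(-558) + 550489)/(-4184825 - 2026510) = ((738 - 4*(-558)) + 550489)/(-4184825 - 2026510) = ((738 + 2232) + 550489)/(-6211335) = (2970 + 550489)*(-1/6211335) = 553459*(-1/6211335) = -553459/6211335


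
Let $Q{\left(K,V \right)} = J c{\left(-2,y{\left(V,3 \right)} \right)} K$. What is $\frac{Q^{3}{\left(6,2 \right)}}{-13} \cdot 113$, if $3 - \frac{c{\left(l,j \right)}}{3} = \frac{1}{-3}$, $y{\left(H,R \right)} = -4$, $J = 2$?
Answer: $- \frac{195264000}{13} \approx -1.502 \cdot 10^{7}$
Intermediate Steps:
$c{\left(l,j \right)} = 10$ ($c{\left(l,j \right)} = 9 - \frac{3}{-3} = 9 - -1 = 9 + 1 = 10$)
$Q{\left(K,V \right)} = 20 K$ ($Q{\left(K,V \right)} = 2 \cdot 10 K = 20 K$)
$\frac{Q^{3}{\left(6,2 \right)}}{-13} \cdot 113 = \frac{\left(20 \cdot 6\right)^{3}}{-13} \cdot 113 = 120^{3} \left(- \frac{1}{13}\right) 113 = 1728000 \left(- \frac{1}{13}\right) 113 = \left(- \frac{1728000}{13}\right) 113 = - \frac{195264000}{13}$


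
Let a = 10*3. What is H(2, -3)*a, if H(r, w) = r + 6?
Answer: 240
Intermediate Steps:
H(r, w) = 6 + r
a = 30
H(2, -3)*a = (6 + 2)*30 = 8*30 = 240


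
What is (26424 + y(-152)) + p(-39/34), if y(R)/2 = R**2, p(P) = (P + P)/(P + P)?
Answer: 72633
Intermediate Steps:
p(P) = 1 (p(P) = (2*P)/((2*P)) = (2*P)*(1/(2*P)) = 1)
y(R) = 2*R**2
(26424 + y(-152)) + p(-39/34) = (26424 + 2*(-152)**2) + 1 = (26424 + 2*23104) + 1 = (26424 + 46208) + 1 = 72632 + 1 = 72633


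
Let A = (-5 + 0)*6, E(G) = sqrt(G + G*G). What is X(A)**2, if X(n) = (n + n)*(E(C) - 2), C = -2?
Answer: 21600 - 14400*sqrt(2) ≈ 1235.3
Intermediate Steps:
E(G) = sqrt(G + G**2)
A = -30 (A = -5*6 = -30)
X(n) = 2*n*(-2 + sqrt(2)) (X(n) = (n + n)*(sqrt(-2*(1 - 2)) - 2) = (2*n)*(sqrt(-2*(-1)) - 2) = (2*n)*(sqrt(2) - 2) = (2*n)*(-2 + sqrt(2)) = 2*n*(-2 + sqrt(2)))
X(A)**2 = (2*(-30)*(-2 + sqrt(2)))**2 = (120 - 60*sqrt(2))**2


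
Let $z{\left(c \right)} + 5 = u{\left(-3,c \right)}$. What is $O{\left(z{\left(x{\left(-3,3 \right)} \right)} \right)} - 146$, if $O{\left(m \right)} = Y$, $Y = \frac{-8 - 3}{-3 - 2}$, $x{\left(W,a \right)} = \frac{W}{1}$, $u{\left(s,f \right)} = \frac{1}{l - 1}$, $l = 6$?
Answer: $- \frac{719}{5} \approx -143.8$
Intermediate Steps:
$u{\left(s,f \right)} = \frac{1}{5}$ ($u{\left(s,f \right)} = \frac{1}{6 - 1} = \frac{1}{5}$)
$x{\left(W,a \right)} = W$ ($x{\left(W,a \right)} = W 1 = W$)
$Y = \frac{11}{5}$ ($Y = - \frac{11}{-5} = \left(-11\right) \left(- \frac{1}{5}\right) = \frac{11}{5} \approx 2.2$)
$z{\left(c \right)} = - \frac{24}{5}$ ($z{\left(c \right)} = -5 + \frac{1}{5} = - \frac{24}{5}$)
$O{\left(m \right)} = \frac{11}{5}$
$O{\left(z{\left(x{\left(-3,3 \right)} \right)} \right)} - 146 = \frac{11}{5} - 146 = - \frac{719}{5}$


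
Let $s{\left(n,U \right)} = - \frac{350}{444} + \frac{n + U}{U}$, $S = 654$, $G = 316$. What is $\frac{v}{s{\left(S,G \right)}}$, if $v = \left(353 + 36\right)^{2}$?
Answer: $\frac{1326933849}{20005} \approx 66330.0$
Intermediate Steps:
$s{\left(n,U \right)} = - \frac{175}{222} + \frac{U + n}{U}$ ($s{\left(n,U \right)} = \left(-350\right) \frac{1}{444} + \frac{U + n}{U} = - \frac{175}{222} + \frac{U + n}{U}$)
$v = 151321$ ($v = 389^{2} = 151321$)
$\frac{v}{s{\left(S,G \right)}} = \frac{151321}{\frac{47}{222} + \frac{654}{316}} = \frac{151321}{\frac{47}{222} + 654 \cdot \frac{1}{316}} = \frac{151321}{\frac{47}{222} + \frac{327}{158}} = \frac{151321}{\frac{20005}{8769}} = 151321 \cdot \frac{8769}{20005} = \frac{1326933849}{20005}$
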